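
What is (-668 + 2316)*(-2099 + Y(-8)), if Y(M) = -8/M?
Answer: -3457504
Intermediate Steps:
(-668 + 2316)*(-2099 + Y(-8)) = (-668 + 2316)*(-2099 - 8/(-8)) = 1648*(-2099 - 8*(-1/8)) = 1648*(-2099 + 1) = 1648*(-2098) = -3457504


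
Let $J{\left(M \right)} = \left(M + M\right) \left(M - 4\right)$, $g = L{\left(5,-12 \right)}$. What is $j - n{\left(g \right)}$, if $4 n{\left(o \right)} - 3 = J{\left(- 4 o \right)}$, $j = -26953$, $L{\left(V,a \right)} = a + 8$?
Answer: $- \frac{108199}{4} \approx -27050.0$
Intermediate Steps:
$L{\left(V,a \right)} = 8 + a$
$g = -4$ ($g = 8 - 12 = -4$)
$J{\left(M \right)} = 2 M \left(-4 + M\right)$
$n{\left(o \right)} = \frac{3}{4} - 2 o \left(-4 - 4 o\right)$ ($n{\left(o \right)} = \frac{3}{4} + \frac{2 \left(- 4 o\right) \left(-4 - 4 o\right)}{4} = \frac{3}{4} + \frac{\left(-8\right) o \left(-4 - 4 o\right)}{4} = \frac{3}{4} - 2 o \left(-4 - 4 o\right)$)
$j - n{\left(g \right)} = -26953 - \left(\frac{3}{4} + 8 \left(-4\right) \left(1 - 4\right)\right) = -26953 - \left(\frac{3}{4} + 8 \left(-4\right) \left(-3\right)\right) = -26953 - \left(\frac{3}{4} + 96\right) = -26953 - \frac{387}{4} = - \frac{108199}{4}$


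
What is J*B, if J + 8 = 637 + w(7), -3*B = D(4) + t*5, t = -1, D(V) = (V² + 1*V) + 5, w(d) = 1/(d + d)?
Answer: -88070/21 ≈ -4193.8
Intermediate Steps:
w(d) = 1/(2*d)
D(V) = 5 + V + V² (D(V) = (V² + V) + 5 = (V + V²) + 5 = 5 + V + V²)
B = -20/3 (B = -((5 + 4 + 4²) - 1*5)/3 = -((5 + 4 + 16) - 5)/3 = -(25 - 5)/3 = -⅓*20 = -20/3 ≈ -6.6667)
J = 8807/14 (J = -8 + (637 + (½)/7) = -8 + (637 + (½)*(⅐)) = -8 + (637 + 1/14) = -8 + 8919/14 = 8807/14 ≈ 629.07)
J*B = (8807/14)*(-20/3) = -88070/21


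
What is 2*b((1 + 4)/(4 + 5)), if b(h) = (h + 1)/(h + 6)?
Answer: 28/59 ≈ 0.47458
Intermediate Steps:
b(h) = (1 + h)/(6 + h)
2*b((1 + 4)/(4 + 5)) = 2*((1 + (1 + 4)/(4 + 5))/(6 + (1 + 4)/(4 + 5))) = 2*((1 + 5/9)/(6 + 5/9)) = 2*((14/9)/(59/9)) = 2*((9/59)*(14/9)) = 2*(14/59) = 28/59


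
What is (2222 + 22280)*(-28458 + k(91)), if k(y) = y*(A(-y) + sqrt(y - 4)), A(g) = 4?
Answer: -688359188 + 2229682*sqrt(87) ≈ -6.6756e+8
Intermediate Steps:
k(y) = y*(4 + sqrt(-4 + y)) (k(y) = y*(4 + sqrt(y - 4)) = y*(4 + sqrt(-4 + y)))
(2222 + 22280)*(-28458 + k(91)) = (2222 + 22280)*(-28458 + 91*(4 + sqrt(-4 + 91))) = 24502*(-28458 + 91*(4 + sqrt(87))) = 24502*(-28458 + (364 + 91*sqrt(87))) = 24502*(-28094 + 91*sqrt(87)) = -688359188 + 2229682*sqrt(87)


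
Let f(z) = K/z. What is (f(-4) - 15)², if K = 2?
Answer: 961/4 ≈ 240.25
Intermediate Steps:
f(z) = 2/z
(f(-4) - 15)² = (2/(-4) - 15)² = (2*(-¼) - 15)² = (-½ - 15)² = (-31/2)² = 961/4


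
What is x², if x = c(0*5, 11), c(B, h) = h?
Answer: 121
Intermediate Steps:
x = 11
x² = 11² = 121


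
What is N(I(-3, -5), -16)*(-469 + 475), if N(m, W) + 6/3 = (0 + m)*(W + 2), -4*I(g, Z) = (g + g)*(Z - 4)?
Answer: 1122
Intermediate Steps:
I(g, Z) = -g*(-4 + Z)/2 (I(g, Z) = -(g + g)*(Z - 4)/4 = -2*g*(-4 + Z)/4 = -g*(-4 + Z)/2)
N(m, W) = -2 + m*(2 + W) (N(m, W) = -2 + (0 + m)*(W + 2) = -2 + m*(2 + W))
N(I(-3, -5), -16)*(-469 + 475) = (-2 + 2*((½)*(-3)*(4 - 1*(-5))) - 8*(-3)*(4 - 1*(-5)))*(-469 + 475) = (-2 + 2*((½)*(-3)*(4 + 5)) - 8*(-3)*(4 + 5))*6 = (-2 + 2*((½)*(-3)*9) - 8*(-3)*9)*6 = (-2 + 2*(-27/2) - 16*(-27/2))*6 = (-2 - 27 + 216)*6 = 187*6 = 1122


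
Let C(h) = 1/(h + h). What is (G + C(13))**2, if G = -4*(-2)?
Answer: 43681/676 ≈ 64.617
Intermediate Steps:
G = 8
C(h) = 1/(2*h)
(G + C(13))**2 = (8 + (1/2)/13)**2 = (8 + (1/2)*(1/13))**2 = (8 + 1/26)**2 = (209/26)**2 = 43681/676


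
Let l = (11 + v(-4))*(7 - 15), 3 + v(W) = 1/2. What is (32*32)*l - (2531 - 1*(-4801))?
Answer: -76964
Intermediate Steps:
v(W) = -5/2 (v(W) = -3 + 1/2 = -5/2)
l = -68 (l = (11 - 5/2)*(7 - 15) = (17/2)*(-8) = -68)
(32*32)*l - (2531 - 1*(-4801)) = (32*32)*(-68) - (2531 - 1*(-4801)) = 1024*(-68) - (2531 + 4801) = -69632 - 1*7332 = -69632 - 7332 = -76964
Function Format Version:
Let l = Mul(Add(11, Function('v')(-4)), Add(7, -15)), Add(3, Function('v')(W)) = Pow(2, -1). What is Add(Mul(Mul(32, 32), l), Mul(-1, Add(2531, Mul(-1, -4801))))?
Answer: -76964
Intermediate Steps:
Function('v')(W) = Rational(-5, 2) (Function('v')(W) = Add(-3, Pow(2, -1)) = Add(-3, Rational(1, 2)) = Rational(-5, 2))
l = -68 (l = Mul(Add(11, Rational(-5, 2)), Add(7, -15)) = Mul(Rational(17, 2), -8) = -68)
Add(Mul(Mul(32, 32), l), Mul(-1, Add(2531, Mul(-1, -4801)))) = Add(Mul(Mul(32, 32), -68), Mul(-1, Add(2531, Mul(-1, -4801)))) = Add(Mul(1024, -68), Mul(-1, Add(2531, 4801))) = Add(-69632, Mul(-1, 7332)) = Add(-69632, -7332) = -76964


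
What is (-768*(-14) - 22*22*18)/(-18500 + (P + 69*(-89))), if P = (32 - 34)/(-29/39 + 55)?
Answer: -2158320/26070217 ≈ -0.082789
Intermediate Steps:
P = -39/1058 (P = -2/(-29*1/39 + 55) = -2/(-29/39 + 55) = -2/2116/39 = -2*39/2116 = -39/1058 ≈ -0.036862)
(-768*(-14) - 22*22*18)/(-18500 + (P + 69*(-89))) = (-768*(-14) - 22*22*18)/(-18500 + (-39/1058 + 69*(-89))) = (10752 - 484*18)/(-18500 + (-39/1058 - 6141)) = (10752 - 8712)/(-18500 - 6497217/1058) = 2040/(-26070217/1058) = 2040*(-1058/26070217) = -2158320/26070217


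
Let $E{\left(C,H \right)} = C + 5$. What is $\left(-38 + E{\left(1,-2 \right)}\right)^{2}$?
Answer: $1024$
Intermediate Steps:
$E{\left(C,H \right)} = 5 + C$
$\left(-38 + E{\left(1,-2 \right)}\right)^{2} = \left(-38 + \left(5 + 1\right)\right)^{2} = \left(-38 + 6\right)^{2} = \left(-32\right)^{2} = 1024$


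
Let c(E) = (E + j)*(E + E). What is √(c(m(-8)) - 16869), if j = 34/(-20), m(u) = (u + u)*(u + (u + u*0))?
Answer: √2833315/5 ≈ 336.65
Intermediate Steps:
m(u) = 4*u² (m(u) = (2*u)*(u + (u + 0)) = (2*u)*(u + u) = (2*u)*(2*u) = 4*u²)
j = -17/10 (j = 34*(-1/20) = -17/10 ≈ -1.7000)
c(E) = 2*E*(-17/10 + E) (c(E) = (E - 17/10)*(E + E) = (-17/10 + E)*(2*E) = 2*E*(-17/10 + E))
√(c(m(-8)) - 16869) = √((4*(-8)²)*(-17 + 10*(4*(-8)²))/5 - 16869) = √((4*64)*(-17 + 10*(4*64))/5 - 16869) = √((⅕)*256*(-17 + 10*256) - 16869) = √((⅕)*256*(-17 + 2560) - 16869) = √((⅕)*256*2543 - 16869) = √(651008/5 - 16869) = √(566663/5) = √2833315/5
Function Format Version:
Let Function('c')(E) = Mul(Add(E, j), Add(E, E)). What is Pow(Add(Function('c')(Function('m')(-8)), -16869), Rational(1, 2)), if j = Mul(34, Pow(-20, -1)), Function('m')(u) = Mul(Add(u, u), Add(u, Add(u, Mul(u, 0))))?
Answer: Mul(Rational(1, 5), Pow(2833315, Rational(1, 2))) ≈ 336.65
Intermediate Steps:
Function('m')(u) = Mul(4, Pow(u, 2)) (Function('m')(u) = Mul(Mul(2, u), Add(u, Add(u, 0))) = Mul(Mul(2, u), Add(u, u)) = Mul(Mul(2, u), Mul(2, u)) = Mul(4, Pow(u, 2)))
j = Rational(-17, 10) (j = Mul(34, Rational(-1, 20)) = Rational(-17, 10) ≈ -1.7000)
Function('c')(E) = Mul(2, E, Add(Rational(-17, 10), E)) (Function('c')(E) = Mul(Add(E, Rational(-17, 10)), Add(E, E)) = Mul(Add(Rational(-17, 10), E), Mul(2, E)) = Mul(2, E, Add(Rational(-17, 10), E)))
Pow(Add(Function('c')(Function('m')(-8)), -16869), Rational(1, 2)) = Pow(Add(Mul(Rational(1, 5), Mul(4, Pow(-8, 2)), Add(-17, Mul(10, Mul(4, Pow(-8, 2))))), -16869), Rational(1, 2)) = Pow(Add(Mul(Rational(1, 5), Mul(4, 64), Add(-17, Mul(10, Mul(4, 64)))), -16869), Rational(1, 2)) = Pow(Add(Mul(Rational(1, 5), 256, Add(-17, Mul(10, 256))), -16869), Rational(1, 2)) = Pow(Add(Mul(Rational(1, 5), 256, Add(-17, 2560)), -16869), Rational(1, 2)) = Pow(Add(Mul(Rational(1, 5), 256, 2543), -16869), Rational(1, 2)) = Pow(Add(Rational(651008, 5), -16869), Rational(1, 2)) = Pow(Rational(566663, 5), Rational(1, 2)) = Mul(Rational(1, 5), Pow(2833315, Rational(1, 2)))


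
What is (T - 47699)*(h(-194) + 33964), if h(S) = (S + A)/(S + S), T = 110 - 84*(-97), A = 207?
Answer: -519754247379/388 ≈ -1.3396e+9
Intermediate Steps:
T = 8258 (T = 110 + 8148 = 8258)
h(S) = (207 + S)/(2*S) (h(S) = (S + 207)/(S + S) = (207 + S)/((2*S)) = (207 + S)*(1/(2*S)) = (207 + S)/(2*S))
(T - 47699)*(h(-194) + 33964) = (8258 - 47699)*((½)*(207 - 194)/(-194) + 33964) = -39441*((½)*(-1/194)*13 + 33964) = -39441*(-13/388 + 33964) = -39441*13178019/388 = -519754247379/388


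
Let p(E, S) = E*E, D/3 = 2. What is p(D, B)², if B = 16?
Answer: 1296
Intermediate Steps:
D = 6 (D = 3*2 = 6)
p(E, S) = E²
p(D, B)² = (6²)² = 36² = 1296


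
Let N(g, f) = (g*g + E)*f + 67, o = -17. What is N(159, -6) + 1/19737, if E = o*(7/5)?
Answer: -14948428792/98685 ≈ -1.5148e+5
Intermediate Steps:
E = -119/5 ≈ -23.800
N(g, f) = 67 + f*(-119/5 + g²) (N(g, f) = (g*g - 119/5)*f + 67 = (g² - 119/5)*f + 67 = (-119/5 + g²)*f + 67 = f*(-119/5 + g²) + 67 = 67 + f*(-119/5 + g²))
N(159, -6) + 1/19737 = (67 - 119/5*(-6) - 6*159²) + 1/19737 = (67 + 714/5 - 6*25281) + 1/19737 = (67 + 714/5 - 151686) + 1/19737 = -757381/5 + 1/19737 = -14948428792/98685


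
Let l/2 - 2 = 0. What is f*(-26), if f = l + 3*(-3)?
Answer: 130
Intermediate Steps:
l = 4 (l = 4 + 2*0 = 4 + 0 = 4)
f = -5 (f = 4 + 3*(-3) = 4 - 9 = -5)
f*(-26) = -5*(-26) = 130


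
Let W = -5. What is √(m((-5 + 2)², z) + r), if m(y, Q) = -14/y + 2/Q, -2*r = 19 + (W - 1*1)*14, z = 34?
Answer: √322558/102 ≈ 5.5681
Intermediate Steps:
r = 65/2 (r = -(19 + (-5 - 1*1)*14)/2 = -(19 + (-5 - 1)*14)/2 = -(19 - 6*14)/2 = -(19 - 84)/2 = -½*(-65) = 65/2 ≈ 32.500)
√(m((-5 + 2)², z) + r) = √((-14/(-5 + 2)² + 2/34) + 65/2) = √((-14/((-3)²) + 2*(1/34)) + 65/2) = √((-14/9 + 1/17) + 65/2) = √(-229/153 + 65/2) = √(9487/306) = √322558/102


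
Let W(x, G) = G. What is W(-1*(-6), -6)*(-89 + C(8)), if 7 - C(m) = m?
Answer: 540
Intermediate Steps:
C(m) = 7 - m
W(-1*(-6), -6)*(-89 + C(8)) = -6*(-89 + (7 - 1*8)) = -6*(-89 + (7 - 8)) = -6*(-89 - 1) = -6*(-90) = 540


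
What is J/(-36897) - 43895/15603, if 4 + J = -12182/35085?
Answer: -2705765199929/961836715035 ≈ -2.8131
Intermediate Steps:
J = -152522/35085 (J = -4 - 12182/35085 = -152522/35085 ≈ -4.3472)
J/(-36897) - 43895/15603 = -152522/35085/(-36897) - 43895/15603 = -152522/35085*(-1/36897) - 43895*1/15603 = 152522/1294531245 - 43895/15603 = -2705765199929/961836715035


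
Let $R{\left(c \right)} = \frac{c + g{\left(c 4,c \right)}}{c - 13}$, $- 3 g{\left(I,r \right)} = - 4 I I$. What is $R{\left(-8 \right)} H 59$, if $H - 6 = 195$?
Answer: $- \frac{16096616}{21} \approx -7.6651 \cdot 10^{5}$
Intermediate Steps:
$g{\left(I,r \right)} = \frac{4 I^{2}}{3}$ ($g{\left(I,r \right)} = - \frac{- 4 I I}{3} = - \frac{\left(-4\right) I^{2}}{3} = \frac{4 I^{2}}{3}$)
$H = 201$ ($H = 6 + 195 = 201$)
$R{\left(c \right)} = \frac{c + \frac{64 c^{2}}{3}}{-13 + c}$ ($R{\left(c \right)} = \frac{c + \frac{4 \left(c 4\right)^{2}}{3}}{c - 13} = \frac{c + \frac{4 \left(4 c\right)^{2}}{3}}{-13 + c} = \frac{c + \frac{4 \cdot 16 c^{2}}{3}}{-13 + c} = \frac{c + \frac{64 c^{2}}{3}}{-13 + c}$)
$R{\left(-8 \right)} H 59 = \frac{1}{3} \left(-8\right) \frac{1}{-13 - 8} \left(3 + 64 \left(-8\right)\right) 201 \cdot 59 = \frac{1}{3} \left(-8\right) \frac{1}{-21} \left(3 - 512\right) 201 \cdot 59 = \frac{1}{3} \left(-8\right) \left(- \frac{1}{21}\right) \left(-509\right) 201 \cdot 59 = \left(- \frac{4072}{63}\right) 201 \cdot 59 = \left(- \frac{272824}{21}\right) 59 = - \frac{16096616}{21}$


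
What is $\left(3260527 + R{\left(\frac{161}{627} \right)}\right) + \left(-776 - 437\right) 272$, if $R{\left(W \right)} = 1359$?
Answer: $2931950$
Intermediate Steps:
$\left(3260527 + R{\left(\frac{161}{627} \right)}\right) + \left(-776 - 437\right) 272 = \left(3260527 + 1359\right) + \left(-776 - 437\right) 272 = 3261886 - 329936 = 2931950$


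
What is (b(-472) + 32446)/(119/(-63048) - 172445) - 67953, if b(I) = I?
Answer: -738808265782239/10872312479 ≈ -67953.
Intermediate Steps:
(b(-472) + 32446)/(119/(-63048) - 172445) - 67953 = (-472 + 32446)/(119/(-63048) - 172445) - 67953 = 31974/(119*(-1/63048) - 172445) - 67953 = 31974/(-119/63048 - 172445) - 67953 = 31974/(-10872312479/63048) - 67953 = 31974*(-63048/10872312479) - 67953 = -2015896752/10872312479 - 67953 = -738808265782239/10872312479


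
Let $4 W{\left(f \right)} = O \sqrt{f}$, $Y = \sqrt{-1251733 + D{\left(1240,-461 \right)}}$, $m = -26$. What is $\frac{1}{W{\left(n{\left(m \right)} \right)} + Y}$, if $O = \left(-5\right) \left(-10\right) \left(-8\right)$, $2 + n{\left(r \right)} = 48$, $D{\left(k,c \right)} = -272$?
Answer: $- \frac{1}{100 \sqrt{46} - i \sqrt{1252005}} \approx -0.00039616 - 0.00065358 i$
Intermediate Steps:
$n{\left(r \right)} = 46$ ($n{\left(r \right)} = -2 + 48 = 46$)
$Y = i \sqrt{1252005}$ ($Y = \sqrt{-1251733 - 272} = \sqrt{-1252005} = i \sqrt{1252005} \approx 1118.9 i$)
$O = -400$ ($O = 50 \left(-8\right) = -400$)
$W{\left(f \right)} = - 100 \sqrt{f}$ ($W{\left(f \right)} = \frac{\left(-400\right) \sqrt{f}}{4} = - 100 \sqrt{f}$)
$\frac{1}{W{\left(n{\left(m \right)} \right)} + Y} = \frac{1}{- 100 \sqrt{46} + i \sqrt{1252005}}$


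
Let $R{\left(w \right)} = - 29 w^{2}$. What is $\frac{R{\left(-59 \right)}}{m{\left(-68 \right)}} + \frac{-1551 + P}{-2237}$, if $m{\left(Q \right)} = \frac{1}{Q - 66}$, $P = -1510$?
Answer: $\frac{30260273403}{2237} \approx 1.3527 \cdot 10^{7}$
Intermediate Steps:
$m{\left(Q \right)} = \frac{1}{-66 + Q}$
$\frac{R{\left(-59 \right)}}{m{\left(-68 \right)}} + \frac{-1551 + P}{-2237} = \frac{\left(-29\right) \left(-59\right)^{2}}{\frac{1}{-66 - 68}} + \frac{-1551 - 1510}{-2237} = \frac{\left(-29\right) 3481}{\frac{1}{-134}} - - \frac{3061}{2237} = - \frac{100949}{- \frac{1}{134}} + \frac{3061}{2237} = \left(-100949\right) \left(-134\right) + \frac{3061}{2237} = 13527166 + \frac{3061}{2237} = \frac{30260273403}{2237}$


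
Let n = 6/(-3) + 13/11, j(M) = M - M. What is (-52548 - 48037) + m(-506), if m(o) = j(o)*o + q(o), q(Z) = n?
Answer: -1106444/11 ≈ -1.0059e+5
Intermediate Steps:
j(M) = 0
n = -9/11 (n = 6*(-⅓) + 13*(1/11) = -2 + 13/11 = -9/11 ≈ -0.81818)
q(Z) = -9/11
m(o) = -9/11 (m(o) = 0*o - 9/11 = 0 - 9/11 = -9/11)
(-52548 - 48037) + m(-506) = (-52548 - 48037) - 9/11 = -100585 - 9/11 = -1106444/11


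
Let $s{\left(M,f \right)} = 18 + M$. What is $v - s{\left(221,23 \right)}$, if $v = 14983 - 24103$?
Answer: $-9359$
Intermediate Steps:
$v = -9120$ ($v = 14983 - 24103 = -9120$)
$v - s{\left(221,23 \right)} = -9120 - \left(18 + 221\right) = -9120 - 239 = -9359$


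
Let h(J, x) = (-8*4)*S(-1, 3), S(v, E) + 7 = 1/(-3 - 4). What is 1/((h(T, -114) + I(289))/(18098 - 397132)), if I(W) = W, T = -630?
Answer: -2653238/3623 ≈ -732.33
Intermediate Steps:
S(v, E) = -50/7 (S(v, E) = -7 + 1/(-3 - 4) = -7 + 1/(-7) = -7 - ⅐ = -50/7)
h(J, x) = 1600/7 (h(J, x) = -8*4*(-50/7) = -32*(-50/7) = 1600/7)
1/((h(T, -114) + I(289))/(18098 - 397132)) = 1/((1600/7 + 289)/(18098 - 397132)) = 1/((3623/7)/(-379034)) = 1/((3623/7)*(-1/379034)) = 1/(-3623/2653238) = -2653238/3623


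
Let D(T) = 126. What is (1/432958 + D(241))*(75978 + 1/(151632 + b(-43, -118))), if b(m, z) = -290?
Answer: 627283187997000193/65524729636 ≈ 9.5732e+6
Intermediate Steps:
(1/432958 + D(241))*(75978 + 1/(151632 + b(-43, -118))) = (1/432958 + 126)*(75978 + 1/(151632 - 290)) = (1/432958 + 126)*(75978 + 1/151342) = 54552709*(75978 + 1/151342)/432958 = (54552709/432958)*(11498662477/151342) = 627283187997000193/65524729636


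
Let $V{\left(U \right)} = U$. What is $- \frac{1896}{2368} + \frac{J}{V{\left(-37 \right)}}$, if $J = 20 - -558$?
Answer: $- \frac{4861}{296} \approx -16.422$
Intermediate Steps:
$J = 578$ ($J = 20 + 558 = 578$)
$- \frac{1896}{2368} + \frac{J}{V{\left(-37 \right)}} = - \frac{1896}{2368} + \frac{578}{-37} = \left(-1896\right) \frac{1}{2368} + 578 \left(- \frac{1}{37}\right) = - \frac{237}{296} - \frac{578}{37} = - \frac{4861}{296}$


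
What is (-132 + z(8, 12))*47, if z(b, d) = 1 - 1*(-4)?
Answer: -5969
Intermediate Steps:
z(b, d) = 5 (z(b, d) = 1 + 4 = 5)
(-132 + z(8, 12))*47 = (-132 + 5)*47 = -127*47 = -5969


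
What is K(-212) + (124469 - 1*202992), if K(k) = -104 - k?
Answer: -78415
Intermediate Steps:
K(-212) + (124469 - 1*202992) = (-104 - 1*(-212)) + (124469 - 1*202992) = (-104 + 212) + (124469 - 202992) = 108 - 78523 = -78415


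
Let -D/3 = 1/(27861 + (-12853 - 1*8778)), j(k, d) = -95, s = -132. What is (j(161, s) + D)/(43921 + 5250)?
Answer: -591853/306335330 ≈ -0.0019320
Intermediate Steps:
D = -3/6230 (D = -3/(27861 + (-12853 - 1*8778)) = -3/(27861 + (-12853 - 8778)) = -3/(27861 - 21631) = -3/6230 ≈ -0.00048154)
(j(161, s) + D)/(43921 + 5250) = (-95 - 3/6230)/(43921 + 5250) = -591853/6230/49171 = -591853/6230*1/49171 = -591853/306335330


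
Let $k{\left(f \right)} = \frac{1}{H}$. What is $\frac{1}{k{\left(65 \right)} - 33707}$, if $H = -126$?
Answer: $- \frac{126}{4247083} \approx -2.9667 \cdot 10^{-5}$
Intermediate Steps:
$k{\left(f \right)} = - \frac{1}{126}$ ($k{\left(f \right)} = \frac{1}{-126} = - \frac{1}{126}$)
$\frac{1}{k{\left(65 \right)} - 33707} = \frac{1}{- \frac{1}{126} - 33707} = \frac{1}{- \frac{4247083}{126}} = - \frac{126}{4247083}$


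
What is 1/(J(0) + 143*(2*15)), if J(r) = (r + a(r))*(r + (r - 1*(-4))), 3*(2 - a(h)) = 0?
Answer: 1/4298 ≈ 0.00023267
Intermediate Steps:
a(h) = 2 (a(h) = 2 - 1/3*0 = 2 + 0 = 2)
J(r) = (2 + r)*(4 + 2*r) (J(r) = (r + 2)*(r + (r - 1*(-4))) = (2 + r)*(r + (r + 4)) = (2 + r)*(r + (4 + r)) = (2 + r)*(4 + 2*r))
1/(J(0) + 143*(2*15)) = 1/((8 + 2*0**2 + 8*0) + 143*(2*15)) = 1/((8 + 2*0 + 0) + 143*30) = 1/((8 + 0 + 0) + 4290) = 1/(8 + 4290) = 1/4298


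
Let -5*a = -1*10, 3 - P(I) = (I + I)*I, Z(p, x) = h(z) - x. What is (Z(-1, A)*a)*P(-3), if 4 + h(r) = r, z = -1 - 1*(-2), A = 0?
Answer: 90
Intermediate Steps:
z = 1 (z = -1 + 2 = 1)
h(r) = -4 + r
Z(p, x) = -3 - x (Z(p, x) = (-4 + 1) - x = -3 - x)
P(I) = 3 - 2*I**2 (P(I) = 3 - (I + I)*I = 3 - 2*I*I = 3 - 2*I**2)
a = 2 (a = -(-1)*10/5 = -1/5*(-10) = 2)
(Z(-1, A)*a)*P(-3) = ((-3 - 1*0)*2)*(3 - 2*(-3)**2) = ((-3 + 0)*2)*(3 - 2*9) = (-3*2)*(3 - 18) = -6*(-15) = 90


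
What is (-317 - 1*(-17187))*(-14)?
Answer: -236180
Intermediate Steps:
(-317 - 1*(-17187))*(-14) = (-317 + 17187)*(-14) = 16870*(-14) = -236180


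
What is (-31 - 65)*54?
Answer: -5184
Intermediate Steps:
(-31 - 65)*54 = -96*54 = -5184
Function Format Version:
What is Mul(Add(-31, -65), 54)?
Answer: -5184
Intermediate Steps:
Mul(Add(-31, -65), 54) = Mul(-96, 54) = -5184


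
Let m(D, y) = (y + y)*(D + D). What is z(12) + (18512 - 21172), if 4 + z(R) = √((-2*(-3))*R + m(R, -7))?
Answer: -2664 + 2*I*√66 ≈ -2664.0 + 16.248*I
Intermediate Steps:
m(D, y) = 4*D*y (m(D, y) = (2*y)*(2*D) = 4*D*y)
z(R) = -4 + √22*√(-R) (z(R) = -4 + √((-2*(-3))*R + 4*R*(-7)) = -4 + √(6*R - 28*R) = -4 + √(-22*R) = -4 + √22*√(-R))
z(12) + (18512 - 21172) = (-4 + √22*√(-1*12)) + (18512 - 21172) = (-4 + √22*√(-12)) - 2660 = (-4 + √22*(2*I*√3)) - 2660 = (-4 + 2*I*√66) - 2660 = -2664 + 2*I*√66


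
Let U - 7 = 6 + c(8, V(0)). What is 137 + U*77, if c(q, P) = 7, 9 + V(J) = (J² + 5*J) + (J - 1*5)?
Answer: 1677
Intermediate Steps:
V(J) = -14 + J² + 6*J (V(J) = -9 + ((J² + 5*J) + (J - 1*5)) = -9 + ((J² + 5*J) + (J - 5)) = -9 + ((J² + 5*J) + (-5 + J)) = -9 + (-5 + J² + 6*J) = -14 + J² + 6*J)
U = 20 (U = 7 + (6 + 7) = 7 + 13 = 20)
137 + U*77 = 137 + 20*77 = 137 + 1540 = 1677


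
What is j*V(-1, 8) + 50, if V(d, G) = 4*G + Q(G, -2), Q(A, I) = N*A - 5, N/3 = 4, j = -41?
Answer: -4993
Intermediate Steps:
N = 12 (N = 3*4 = 12)
Q(A, I) = -5 + 12*A (Q(A, I) = 12*A - 5 = -5 + 12*A)
V(d, G) = -5 + 16*G (V(d, G) = 4*G + (-5 + 12*G) = -5 + 16*G)
j*V(-1, 8) + 50 = -41*(-5 + 16*8) + 50 = -41*(-5 + 128) + 50 = -41*123 + 50 = -5043 + 50 = -4993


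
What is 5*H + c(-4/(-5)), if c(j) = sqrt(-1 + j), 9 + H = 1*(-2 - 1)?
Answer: -60 + I*sqrt(5)/5 ≈ -60.0 + 0.44721*I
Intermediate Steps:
H = -12 (H = -9 + 1*(-2 - 1) = -9 + 1*(-3) = -9 - 3 = -12)
5*H + c(-4/(-5)) = 5*(-12) + sqrt(-1 - 4/(-5)) = -60 + sqrt(-1 - 4*(-1/5)) = -60 + sqrt(-1 + 4/5) = -60 + sqrt(-1/5) = -60 + I*sqrt(5)/5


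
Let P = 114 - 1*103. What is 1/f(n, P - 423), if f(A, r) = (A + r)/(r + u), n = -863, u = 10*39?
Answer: 22/1275 ≈ 0.017255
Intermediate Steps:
P = 11 (P = 114 - 103 = 11)
u = 390
f(A, r) = (A + r)/(390 + r) (f(A, r) = (A + r)/(r + 390) = (A + r)/(390 + r))
1/f(n, P - 423) = 1/((-863 + (11 - 423))/(390 + (11 - 423))) = 1/((-863 - 412)/(390 - 412)) = 1/(-1275/(-22)) = 1/(-1/22*(-1275)) = 1/(1275/22) = 22/1275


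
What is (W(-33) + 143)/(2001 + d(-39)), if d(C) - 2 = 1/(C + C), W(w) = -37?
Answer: 8268/156233 ≈ 0.052921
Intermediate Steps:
d(C) = 2 + 1/(2*C) (d(C) = 2 + 1/(C + C) = 2 + 1/(2*C))
(W(-33) + 143)/(2001 + d(-39)) = (-37 + 143)/(2001 + (2 + (½)/(-39))) = 106/(2001 + (2 + (½)*(-1/39))) = 106/(2001 + (2 - 1/78)) = 106/(2001 + 155/78) = 106/(156233/78) = 106*(78/156233) = 8268/156233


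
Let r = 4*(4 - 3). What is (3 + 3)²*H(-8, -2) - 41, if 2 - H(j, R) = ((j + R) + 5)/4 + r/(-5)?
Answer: 524/5 ≈ 104.80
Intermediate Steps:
r = 4 (r = 4*1 = 4)
H(j, R) = 31/20 - R/4 - j/4 (H(j, R) = 2 - (((j + R) + 5)/4 + 4/(-5)) = 2 - (((R + j) + 5)*(¼) + 4*(-⅕)) = 2 - ((5 + R + j)*(¼) - ⅘) = 2 - ((5/4 + R/4 + j/4) - ⅘) = 2 - (9/20 + R/4 + j/4) = 2 + (-9/20 - R/4 - j/4) = 31/20 - R/4 - j/4)
(3 + 3)²*H(-8, -2) - 41 = (3 + 3)²*(31/20 - ¼*(-2) - ¼*(-8)) - 41 = 6²*(31/20 + ½ + 2) - 41 = 36*(81/20) - 41 = 729/5 - 41 = 524/5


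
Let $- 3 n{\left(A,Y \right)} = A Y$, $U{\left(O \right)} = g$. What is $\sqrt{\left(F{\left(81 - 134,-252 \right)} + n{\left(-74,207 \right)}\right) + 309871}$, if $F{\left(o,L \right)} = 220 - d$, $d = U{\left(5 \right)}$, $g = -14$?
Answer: $\sqrt{315211} \approx 561.44$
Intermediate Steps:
$U{\left(O \right)} = -14$
$d = -14$
$F{\left(o,L \right)} = 234$ ($F{\left(o,L \right)} = 220 - -14 = 220 + 14 = 234$)
$n{\left(A,Y \right)} = - \frac{A Y}{3}$
$\sqrt{\left(F{\left(81 - 134,-252 \right)} + n{\left(-74,207 \right)}\right) + 309871} = \sqrt{\left(234 - \left(- \frac{74}{3}\right) 207\right) + 309871} = \sqrt{\left(234 + 5106\right) + 309871} = \sqrt{5340 + 309871} = \sqrt{315211}$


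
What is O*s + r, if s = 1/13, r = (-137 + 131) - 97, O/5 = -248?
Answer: -2579/13 ≈ -198.38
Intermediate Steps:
O = -1240 (O = 5*(-248) = -1240)
r = -103 (r = -6 - 97 = -103)
s = 1/13 ≈ 0.076923
O*s + r = -1240*1/13 - 103 = -1240/13 - 103 = -2579/13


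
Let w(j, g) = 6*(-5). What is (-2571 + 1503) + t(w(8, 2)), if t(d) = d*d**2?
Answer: -28068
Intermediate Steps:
w(j, g) = -30
t(d) = d**3
(-2571 + 1503) + t(w(8, 2)) = (-2571 + 1503) + (-30)**3 = -1068 - 27000 = -28068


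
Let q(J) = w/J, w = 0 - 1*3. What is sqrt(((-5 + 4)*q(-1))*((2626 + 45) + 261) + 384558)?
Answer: sqrt(375762) ≈ 612.99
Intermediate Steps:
w = -3 (w = 0 - 3 = -3)
q(J) = -3/J
sqrt(((-5 + 4)*q(-1))*((2626 + 45) + 261) + 384558) = sqrt(((-5 + 4)*(-3/(-1)))*((2626 + 45) + 261) + 384558) = sqrt((-(-3)*(-1))*(2671 + 261) + 384558) = sqrt(-1*3*2932 + 384558) = sqrt(-3*2932 + 384558) = sqrt(-8796 + 384558) = sqrt(375762)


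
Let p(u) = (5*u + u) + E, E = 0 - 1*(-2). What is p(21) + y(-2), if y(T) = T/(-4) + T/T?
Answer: 259/2 ≈ 129.50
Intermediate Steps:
E = 2 (E = 0 + 2 = 2)
p(u) = 2 + 6*u (p(u) = (5*u + u) + 2 = 6*u + 2 = 2 + 6*u)
y(T) = 1 - T/4 (y(T) = T*(-1/4) + 1 = -T/4 + 1 = 1 - T/4)
p(21) + y(-2) = (2 + 6*21) + (1 - 1/4*(-2)) = (2 + 126) + (1 + 1/2) = 128 + 3/2 = 259/2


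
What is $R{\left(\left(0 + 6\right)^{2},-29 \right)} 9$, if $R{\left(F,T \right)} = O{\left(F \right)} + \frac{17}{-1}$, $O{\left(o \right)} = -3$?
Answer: $-180$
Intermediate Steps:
$R{\left(F,T \right)} = -20$ ($R{\left(F,T \right)} = -3 + \frac{17}{-1} = -3 + 17 \left(-1\right) = -3 - 17 = -20$)
$R{\left(\left(0 + 6\right)^{2},-29 \right)} 9 = \left(-20\right) 9 = -180$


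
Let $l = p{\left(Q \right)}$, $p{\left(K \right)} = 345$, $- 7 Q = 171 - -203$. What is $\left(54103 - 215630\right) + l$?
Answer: $-161182$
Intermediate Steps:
$Q = - \frac{374}{7}$ ($Q = - \frac{171 - -203}{7} = - \frac{171 + 203}{7} = \left(- \frac{1}{7}\right) 374 = - \frac{374}{7} \approx -53.429$)
$l = 345$
$\left(54103 - 215630\right) + l = \left(54103 - 215630\right) + 345 = -161527 + 345 = -161182$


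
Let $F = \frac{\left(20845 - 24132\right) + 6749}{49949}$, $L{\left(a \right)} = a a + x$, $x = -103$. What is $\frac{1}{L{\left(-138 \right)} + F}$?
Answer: $\frac{49949}{946087471} \approx 5.2795 \cdot 10^{-5}$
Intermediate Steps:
$L{\left(a \right)} = -103 + a^{2}$ ($L{\left(a \right)} = a a - 103 = a^{2} - 103 = -103 + a^{2}$)
$F = \frac{3462}{49949}$ ($F = \left(-3287 + 6749\right) \frac{1}{49949} = 3462 \cdot \frac{1}{49949} = \frac{3462}{49949} \approx 0.069311$)
$\frac{1}{L{\left(-138 \right)} + F} = \frac{1}{\left(-103 + \left(-138\right)^{2}\right) + \frac{3462}{49949}} = \frac{1}{\left(-103 + 19044\right) + \frac{3462}{49949}} = \frac{1}{18941 + \frac{3462}{49949}} = \frac{1}{\frac{946087471}{49949}} = \frac{49949}{946087471}$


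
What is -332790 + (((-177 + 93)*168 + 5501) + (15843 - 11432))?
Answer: -336990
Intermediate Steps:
-332790 + (((-177 + 93)*168 + 5501) + (15843 - 11432)) = -332790 + ((-84*168 + 5501) + 4411) = -332790 + ((-14112 + 5501) + 4411) = -332790 + (-8611 + 4411) = -332790 - 4200 = -336990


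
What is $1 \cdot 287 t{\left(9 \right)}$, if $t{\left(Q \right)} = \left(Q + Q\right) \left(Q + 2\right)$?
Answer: $56826$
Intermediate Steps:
$t{\left(Q \right)} = 2 Q \left(2 + Q\right)$
$1 \cdot 287 t{\left(9 \right)} = 1 \cdot 287 \cdot 2 \cdot 9 \left(2 + 9\right) = 287 \cdot 2 \cdot 9 \cdot 11 = 287 \cdot 198 = 56826$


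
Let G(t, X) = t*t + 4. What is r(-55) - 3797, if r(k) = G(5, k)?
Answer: -3768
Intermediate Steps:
G(t, X) = 4 + t**2 (G(t, X) = t**2 + 4 = 4 + t**2)
r(k) = 29 (r(k) = 4 + 5**2 = 4 + 25 = 29)
r(-55) - 3797 = 29 - 3797 = -3768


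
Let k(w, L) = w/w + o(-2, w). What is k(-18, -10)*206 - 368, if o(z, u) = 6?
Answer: 1074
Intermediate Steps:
k(w, L) = 7 (k(w, L) = w/w + 6 = 1 + 6 = 7)
k(-18, -10)*206 - 368 = 7*206 - 368 = 1442 - 368 = 1074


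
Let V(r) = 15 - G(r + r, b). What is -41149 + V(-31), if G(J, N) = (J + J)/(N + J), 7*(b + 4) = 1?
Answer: -18963642/461 ≈ -41136.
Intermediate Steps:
b = -27/7 (b = -4 + (⅐)*1 = -4 + ⅐ = -27/7 ≈ -3.8571)
G(J, N) = 2*J/(J + N) (G(J, N) = (2*J)/(J + N) = 2*J/(J + N))
V(r) = 15 - 4*r/(-27/7 + 2*r) (V(r) = 15 - 2*(r + r)/((r + r) - 27/7) = 15 - 2*2*r/(2*r - 27/7) = 15 - 2*2*r/(-27/7 + 2*r) = 15 - 4*r/(-27/7 + 2*r))
-41149 + V(-31) = -41149 + (-405 + 182*(-31))/(-27 + 14*(-31)) = -41149 + (-405 - 5642)/(-27 - 434) = -41149 - 6047/(-461) = -41149 - 1/461*(-6047) = -41149 + 6047/461 = -18963642/461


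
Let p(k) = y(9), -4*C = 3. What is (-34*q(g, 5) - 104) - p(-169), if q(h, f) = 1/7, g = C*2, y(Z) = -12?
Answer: -678/7 ≈ -96.857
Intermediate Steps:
C = -¾ (C = -¼*3 = -¾ ≈ -0.75000)
p(k) = -12
g = -3/2 (g = -¾*2 = -3/2 ≈ -1.5000)
q(h, f) = ⅐ (q(h, f) = 1*(⅐) = ⅐)
(-34*q(g, 5) - 104) - p(-169) = (-34*⅐ - 104) - 1*(-12) = (-34/7 - 104) + 12 = -762/7 + 12 = -678/7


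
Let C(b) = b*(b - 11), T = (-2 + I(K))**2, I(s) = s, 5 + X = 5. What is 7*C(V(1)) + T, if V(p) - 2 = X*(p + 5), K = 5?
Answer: -117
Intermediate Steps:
X = 0 (X = -5 + 5 = 0)
V(p) = 2 (V(p) = 2 + 0*(p + 5) = 2 + 0*(5 + p) = 2 + 0 = 2)
T = 9 (T = (-2 + 5)**2 = 3**2 = 9)
C(b) = b*(-11 + b)
7*C(V(1)) + T = 7*(2*(-11 + 2)) + 9 = 7*(2*(-9)) + 9 = 7*(-18) + 9 = -126 + 9 = -117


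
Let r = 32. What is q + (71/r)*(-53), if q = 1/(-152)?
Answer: -71501/608 ≈ -117.60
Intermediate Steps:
q = -1/152 ≈ -0.0065789
q + (71/r)*(-53) = -1/152 + (71/32)*(-53) = -1/152 - 3763/32 = -71501/608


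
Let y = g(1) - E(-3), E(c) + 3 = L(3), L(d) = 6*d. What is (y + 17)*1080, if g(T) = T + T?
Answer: 4320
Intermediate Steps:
g(T) = 2*T
E(c) = 15 (E(c) = -3 + 6*3 = -3 + 18 = 15)
y = -13 (y = 2*1 - 1*15 = 2 - 15 = -13)
(y + 17)*1080 = (-13 + 17)*1080 = 4*1080 = 4320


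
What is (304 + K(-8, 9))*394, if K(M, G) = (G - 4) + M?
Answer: 118594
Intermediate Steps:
K(M, G) = -4 + G + M (K(M, G) = (-4 + G) + M = -4 + G + M)
(304 + K(-8, 9))*394 = (304 + (-4 + 9 - 8))*394 = (304 - 3)*394 = 301*394 = 118594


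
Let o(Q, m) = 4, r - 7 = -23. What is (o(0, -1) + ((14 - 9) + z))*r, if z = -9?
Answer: 0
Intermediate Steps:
r = -16 (r = 7 - 23 = -16)
(o(0, -1) + ((14 - 9) + z))*r = (4 + ((14 - 9) - 9))*(-16) = (4 + (5 - 9))*(-16) = (4 - 4)*(-16) = 0*(-16) = 0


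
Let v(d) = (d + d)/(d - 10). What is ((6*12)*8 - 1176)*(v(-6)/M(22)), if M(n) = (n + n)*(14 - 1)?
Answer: -225/286 ≈ -0.78671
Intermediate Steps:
M(n) = 26*n (M(n) = (2*n)*13 = 26*n)
v(d) = 2*d/(-10 + d) (v(d) = (2*d)/(-10 + d) = 2*d/(-10 + d))
((6*12)*8 - 1176)*(v(-6)/M(22)) = ((6*12)*8 - 1176)*((2*(-6)/(-10 - 6))/((26*22))) = (72*8 - 1176)*((2*(-6)/(-16))/572) = (576 - 1176)*((2*(-6)*(-1/16))*(1/572)) = -450/572 = -600*3/2288 = -225/286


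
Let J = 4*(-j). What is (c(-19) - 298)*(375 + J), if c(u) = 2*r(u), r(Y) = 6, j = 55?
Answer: -44330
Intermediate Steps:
c(u) = 12 (c(u) = 2*6 = 12)
J = -220 (J = 4*(-1*55) = 4*(-55) = -220)
(c(-19) - 298)*(375 + J) = (12 - 298)*(375 - 220) = -286*155 = -44330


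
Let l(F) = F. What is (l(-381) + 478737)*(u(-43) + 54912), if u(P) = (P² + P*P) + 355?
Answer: 28206261540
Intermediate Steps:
u(P) = 355 + 2*P² (u(P) = (P² + P²) + 355 = 2*P² + 355 = 355 + 2*P²)
(l(-381) + 478737)*(u(-43) + 54912) = (-381 + 478737)*((355 + 2*(-43)²) + 54912) = 478356*((355 + 2*1849) + 54912) = 478356*((355 + 3698) + 54912) = 478356*(4053 + 54912) = 478356*58965 = 28206261540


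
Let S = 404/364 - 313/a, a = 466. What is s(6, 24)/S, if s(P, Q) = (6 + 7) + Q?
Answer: 1569022/18583 ≈ 84.433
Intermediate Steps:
s(P, Q) = 13 + Q
S = 18583/42406 (S = 404/364 - 313/466 = 404*(1/364) - 313*1/466 = 101/91 - 313/466 = 18583/42406 ≈ 0.43822)
s(6, 24)/S = (13 + 24)/(18583/42406) = 37*(42406/18583) = 1569022/18583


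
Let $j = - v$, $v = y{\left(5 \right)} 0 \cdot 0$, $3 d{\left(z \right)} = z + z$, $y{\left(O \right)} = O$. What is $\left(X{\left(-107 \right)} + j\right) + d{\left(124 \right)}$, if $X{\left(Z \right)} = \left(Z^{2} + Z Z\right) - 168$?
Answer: $\frac{68438}{3} \approx 22813.0$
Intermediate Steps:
$d{\left(z \right)} = \frac{2 z}{3}$ ($d{\left(z \right)} = \frac{z + z}{3} = \frac{2 z}{3}$)
$v = 0$ ($v = 5 \cdot 0 \cdot 0 = 0 \cdot 0 = 0$)
$X{\left(Z \right)} = -168 + 2 Z^{2}$ ($X{\left(Z \right)} = \left(Z^{2} + Z^{2}\right) - 168 = 2 Z^{2} - 168 = -168 + 2 Z^{2}$)
$j = 0$ ($j = \left(-1\right) 0 = 0$)
$\left(X{\left(-107 \right)} + j\right) + d{\left(124 \right)} = \left(\left(-168 + 2 \left(-107\right)^{2}\right) + 0\right) + \frac{2}{3} \cdot 124 = \left(\left(-168 + 2 \cdot 11449\right) + 0\right) + \frac{248}{3} = \left(\left(-168 + 22898\right) + 0\right) + \frac{248}{3} = \left(22730 + 0\right) + \frac{248}{3} = 22730 + \frac{248}{3} = \frac{68438}{3}$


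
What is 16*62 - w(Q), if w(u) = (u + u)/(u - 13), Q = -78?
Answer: 6932/7 ≈ 990.29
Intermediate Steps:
w(u) = 2*u/(-13 + u) (w(u) = (2*u)/(-13 + u) = 2*u/(-13 + u))
16*62 - w(Q) = 16*62 - 2*(-78)/(-13 - 78) = 992 - 2*(-78)/(-91) = 992 - 2*(-78)*(-1)/91 = 992 - 1*12/7 = 992 - 12/7 = 6932/7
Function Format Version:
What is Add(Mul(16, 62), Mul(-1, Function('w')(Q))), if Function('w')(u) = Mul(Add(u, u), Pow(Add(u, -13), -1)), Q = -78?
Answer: Rational(6932, 7) ≈ 990.29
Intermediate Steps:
Function('w')(u) = Mul(2, u, Pow(Add(-13, u), -1)) (Function('w')(u) = Mul(Mul(2, u), Pow(Add(-13, u), -1)) = Mul(2, u, Pow(Add(-13, u), -1)))
Add(Mul(16, 62), Mul(-1, Function('w')(Q))) = Add(Mul(16, 62), Mul(-1, Mul(2, -78, Pow(Add(-13, -78), -1)))) = Add(992, Mul(-1, Mul(2, -78, Pow(-91, -1)))) = Add(992, Mul(-1, Mul(2, -78, Rational(-1, 91)))) = Add(992, Mul(-1, Rational(12, 7))) = Add(992, Rational(-12, 7)) = Rational(6932, 7)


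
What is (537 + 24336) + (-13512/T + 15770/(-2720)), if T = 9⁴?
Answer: 14791378285/594864 ≈ 24865.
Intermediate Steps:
T = 6561
(537 + 24336) + (-13512/T + 15770/(-2720)) = (537 + 24336) + (-13512/6561 + 15770/(-2720)) = 24873 + (-13512*1/6561 + 15770*(-1/2720)) = 24873 + (-4504/2187 - 1577/272) = 24873 - 4673987/594864 = 14791378285/594864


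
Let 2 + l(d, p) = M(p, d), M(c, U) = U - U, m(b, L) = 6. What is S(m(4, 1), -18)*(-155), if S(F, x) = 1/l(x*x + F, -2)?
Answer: 155/2 ≈ 77.500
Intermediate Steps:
M(c, U) = 0
l(d, p) = -2 (l(d, p) = -2 + 0 = -2)
S(F, x) = -1/2 (S(F, x) = 1/(-2) = -1/2)
S(m(4, 1), -18)*(-155) = -1/2*(-155) = 155/2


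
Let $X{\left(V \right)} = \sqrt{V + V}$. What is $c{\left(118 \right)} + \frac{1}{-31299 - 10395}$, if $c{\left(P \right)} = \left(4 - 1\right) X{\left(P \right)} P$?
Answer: $- \frac{1}{41694} + 708 \sqrt{59} \approx 5438.3$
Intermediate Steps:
$X{\left(V \right)} = \sqrt{2} \sqrt{V}$ ($X{\left(V \right)} = \sqrt{2 V} = \sqrt{2} \sqrt{V}$)
$c{\left(P \right)} = 3 \sqrt{2} P^{\frac{3}{2}}$ ($c{\left(P \right)} = \left(4 - 1\right) \sqrt{2} \sqrt{P} P = 3 \sqrt{2} \sqrt{P} P = 3 \sqrt{2} P^{\frac{3}{2}}$)
$c{\left(118 \right)} + \frac{1}{-31299 - 10395} = 3 \sqrt{2} \cdot 118^{\frac{3}{2}} + \frac{1}{-31299 - 10395} = 3 \sqrt{2} \cdot 118 \sqrt{118} + \frac{1}{-41694} = 708 \sqrt{59} - \frac{1}{41694} = - \frac{1}{41694} + 708 \sqrt{59}$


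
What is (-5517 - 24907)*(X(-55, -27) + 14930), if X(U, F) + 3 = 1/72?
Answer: -4087255235/9 ≈ -4.5414e+8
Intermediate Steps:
X(U, F) = -215/72 (X(U, F) = -3 + 1/72 = -215/72)
(-5517 - 24907)*(X(-55, -27) + 14930) = (-5517 - 24907)*(-215/72 + 14930) = -30424*1074745/72 = -4087255235/9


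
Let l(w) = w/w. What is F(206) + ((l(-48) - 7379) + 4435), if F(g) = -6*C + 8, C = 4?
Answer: -2959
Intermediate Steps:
l(w) = 1
F(g) = -16 (F(g) = -6*4 + 8 = -24 + 8 = -16)
F(206) + ((l(-48) - 7379) + 4435) = -16 + ((1 - 7379) + 4435) = -16 + (-7378 + 4435) = -16 - 2943 = -2959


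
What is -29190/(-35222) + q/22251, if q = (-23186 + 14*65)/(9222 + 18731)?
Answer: 9077437950149/10953728577033 ≈ 0.82871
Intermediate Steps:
q = -22276/27953 (q = (-23186 + 910)/27953 = -22276*1/27953 = -22276/27953 ≈ -0.79691)
-29190/(-35222) + q/22251 = -29190/(-35222) - 22276/27953/22251 = -29190*(-1/35222) - 22276/27953*1/22251 = 14595/17611 - 22276/621982203 = 9077437950149/10953728577033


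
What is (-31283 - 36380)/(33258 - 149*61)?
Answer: -67663/24169 ≈ -2.7996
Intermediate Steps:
(-31283 - 36380)/(33258 - 149*61) = -67663/(33258 - 9089) = -67663/24169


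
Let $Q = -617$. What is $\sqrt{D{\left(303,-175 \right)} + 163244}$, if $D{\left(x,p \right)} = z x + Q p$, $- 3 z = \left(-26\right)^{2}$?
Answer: $\sqrt{202943} \approx 450.49$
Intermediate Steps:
$z = - \frac{676}{3}$ ($z = - \frac{\left(-26\right)^{2}}{3} = \left(- \frac{1}{3}\right) 676 = - \frac{676}{3} \approx -225.33$)
$D{\left(x,p \right)} = - 617 p - \frac{676 x}{3}$ ($D{\left(x,p \right)} = - \frac{676 x}{3} - 617 p = - 617 p - \frac{676 x}{3}$)
$\sqrt{D{\left(303,-175 \right)} + 163244} = \sqrt{\left(\left(-617\right) \left(-175\right) - 68276\right) + 163244} = \sqrt{\left(107975 - 68276\right) + 163244} = \sqrt{39699 + 163244} = \sqrt{202943}$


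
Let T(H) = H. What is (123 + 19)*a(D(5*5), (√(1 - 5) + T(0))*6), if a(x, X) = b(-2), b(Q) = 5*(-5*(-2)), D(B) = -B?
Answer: 7100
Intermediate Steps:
b(Q) = 50 (b(Q) = 5*10 = 50)
a(x, X) = 50
(123 + 19)*a(D(5*5), (√(1 - 5) + T(0))*6) = (123 + 19)*50 = 142*50 = 7100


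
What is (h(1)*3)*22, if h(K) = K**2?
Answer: 66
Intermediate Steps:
(h(1)*3)*22 = (1**2*3)*22 = (1*3)*22 = 3*22 = 66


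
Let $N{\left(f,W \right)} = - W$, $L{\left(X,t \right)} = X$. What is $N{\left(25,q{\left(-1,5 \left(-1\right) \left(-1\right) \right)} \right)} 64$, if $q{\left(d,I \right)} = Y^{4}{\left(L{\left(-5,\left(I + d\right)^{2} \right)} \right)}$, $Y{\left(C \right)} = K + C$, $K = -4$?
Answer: $-419904$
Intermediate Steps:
$Y{\left(C \right)} = -4 + C$
$q{\left(d,I \right)} = 6561$ ($q{\left(d,I \right)} = \left(-4 - 5\right)^{4} = \left(-9\right)^{4} = 6561$)
$N{\left(25,q{\left(-1,5 \left(-1\right) \left(-1\right) \right)} \right)} 64 = \left(-1\right) 6561 \cdot 64 = \left(-6561\right) 64 = -419904$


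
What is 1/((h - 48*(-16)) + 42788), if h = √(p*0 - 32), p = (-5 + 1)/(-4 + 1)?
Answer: 10889/474281292 - I*√2/474281292 ≈ 2.2959e-5 - 2.9818e-9*I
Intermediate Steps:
p = 4/3 (p = -4/(-3) = -4*(-⅓) = 4/3 ≈ 1.3333)
h = 4*I*√2 (h = √((4/3)*0 - 32) = √(0 - 32) = √(-32) = 4*I*√2 ≈ 5.6569*I)
1/((h - 48*(-16)) + 42788) = 1/((4*I*√2 - 48*(-16)) + 42788) = 1/((4*I*√2 + 768) + 42788) = 1/((768 + 4*I*√2) + 42788) = 1/(43556 + 4*I*√2)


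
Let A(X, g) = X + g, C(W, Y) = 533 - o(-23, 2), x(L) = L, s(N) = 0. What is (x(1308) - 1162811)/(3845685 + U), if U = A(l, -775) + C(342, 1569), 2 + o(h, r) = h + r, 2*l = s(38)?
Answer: -1161503/3845466 ≈ -0.30204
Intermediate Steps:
l = 0 (l = (½)*0 = 0)
o(h, r) = -2 + h + r (o(h, r) = -2 + (h + r) = -2 + h + r)
C(W, Y) = 556 (C(W, Y) = 533 - (-2 - 23 + 2) = 533 - 1*(-23) = 533 + 23 = 556)
U = -219 (U = (0 - 775) + 556 = -775 + 556 = -219)
(x(1308) - 1162811)/(3845685 + U) = (1308 - 1162811)/(3845685 - 219) = -1161503/3845466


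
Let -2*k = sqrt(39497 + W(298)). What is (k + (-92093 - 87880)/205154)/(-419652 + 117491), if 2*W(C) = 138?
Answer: 179973/61989537794 + sqrt(39566)/604322 ≈ 0.00033205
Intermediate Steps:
W(C) = 69 (W(C) = (1/2)*138 = 69)
k = -sqrt(39566)/2 (k = -sqrt(39497 + 69)/2 = -sqrt(39566)/2 ≈ -99.456)
(k + (-92093 - 87880)/205154)/(-419652 + 117491) = (-sqrt(39566)/2 + (-92093 - 87880)/205154)/(-419652 + 117491) = (-sqrt(39566)/2 - 179973*1/205154)/(-302161) = (-sqrt(39566)/2 - 179973/205154)*(-1/302161) = (-179973/205154 - sqrt(39566)/2)*(-1/302161) = 179973/61989537794 + sqrt(39566)/604322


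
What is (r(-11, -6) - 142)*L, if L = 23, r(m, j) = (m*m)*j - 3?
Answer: -20033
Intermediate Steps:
r(m, j) = -3 + j*m² (r(m, j) = m²*j - 3 = j*m² - 3 = -3 + j*m²)
(r(-11, -6) - 142)*L = ((-3 - 6*(-11)²) - 142)*23 = ((-3 - 6*121) - 142)*23 = ((-3 - 726) - 142)*23 = (-729 - 142)*23 = -871*23 = -20033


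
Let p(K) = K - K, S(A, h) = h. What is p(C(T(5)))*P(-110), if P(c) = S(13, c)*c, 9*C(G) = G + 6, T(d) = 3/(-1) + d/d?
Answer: 0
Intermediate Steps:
T(d) = -2 (T(d) = 3*(-1) + 1 = -3 + 1 = -2)
C(G) = ⅔ + G/9 (C(G) = (G + 6)/9 = (6 + G)/9 = ⅔ + G/9)
p(K) = 0
P(c) = c² (P(c) = c*c = c²)
p(C(T(5)))*P(-110) = 0*(-110)² = 0*12100 = 0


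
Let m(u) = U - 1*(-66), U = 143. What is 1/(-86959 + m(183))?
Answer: -1/86750 ≈ -1.1527e-5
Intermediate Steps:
m(u) = 209 (m(u) = 143 - 1*(-66) = 143 + 66 = 209)
1/(-86959 + m(183)) = 1/(-86959 + 209) = 1/(-86750) = -1/86750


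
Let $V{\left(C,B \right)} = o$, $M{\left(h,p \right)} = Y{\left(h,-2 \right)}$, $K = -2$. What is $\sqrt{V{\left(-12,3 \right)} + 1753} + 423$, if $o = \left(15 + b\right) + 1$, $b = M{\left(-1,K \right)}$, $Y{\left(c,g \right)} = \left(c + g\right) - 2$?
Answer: $465$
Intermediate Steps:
$Y{\left(c,g \right)} = -2 + c + g$
$M{\left(h,p \right)} = -4 + h$ ($M{\left(h,p \right)} = -2 + h - 2 = -4 + h$)
$b = -5$ ($b = -4 - 1 = -5$)
$o = 11$ ($o = \left(15 - 5\right) + 1 = 10 + 1 = 11$)
$V{\left(C,B \right)} = 11$
$\sqrt{V{\left(-12,3 \right)} + 1753} + 423 = \sqrt{11 + 1753} + 423 = \sqrt{1764} + 423 = 42 + 423 = 465$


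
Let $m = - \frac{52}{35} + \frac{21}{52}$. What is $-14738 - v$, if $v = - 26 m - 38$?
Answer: $- \frac{1030969}{70} \approx -14728.0$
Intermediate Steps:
$m = - \frac{1969}{1820}$ ($m = \left(-52\right) \frac{1}{35} + 21 \cdot \frac{1}{52} = - \frac{52}{35} + \frac{21}{52} = - \frac{1969}{1820} \approx -1.0819$)
$v = - \frac{691}{70}$ ($v = \left(-26\right) \left(- \frac{1969}{1820}\right) - 38 = \frac{1969}{70} - 38 = - \frac{691}{70} \approx -9.8714$)
$-14738 - v = -14738 - - \frac{691}{70} = -14738 + \frac{691}{70} = - \frac{1030969}{70}$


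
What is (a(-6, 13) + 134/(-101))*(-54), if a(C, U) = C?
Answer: 39960/101 ≈ 395.64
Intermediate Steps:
(a(-6, 13) + 134/(-101))*(-54) = (-6 + 134/(-101))*(-54) = (-6 + 134*(-1/101))*(-54) = (-6 - 134/101)*(-54) = -740/101*(-54) = 39960/101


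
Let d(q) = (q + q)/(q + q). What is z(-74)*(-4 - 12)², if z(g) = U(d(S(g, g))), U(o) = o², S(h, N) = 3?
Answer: 256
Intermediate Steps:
d(q) = 1 (d(q) = (2*q)/((2*q)) = (2*q)*(1/(2*q)) = 1)
z(g) = 1 (z(g) = 1² = 1)
z(-74)*(-4 - 12)² = 1*(-4 - 12)² = 1*(-16)² = 1*256 = 256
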